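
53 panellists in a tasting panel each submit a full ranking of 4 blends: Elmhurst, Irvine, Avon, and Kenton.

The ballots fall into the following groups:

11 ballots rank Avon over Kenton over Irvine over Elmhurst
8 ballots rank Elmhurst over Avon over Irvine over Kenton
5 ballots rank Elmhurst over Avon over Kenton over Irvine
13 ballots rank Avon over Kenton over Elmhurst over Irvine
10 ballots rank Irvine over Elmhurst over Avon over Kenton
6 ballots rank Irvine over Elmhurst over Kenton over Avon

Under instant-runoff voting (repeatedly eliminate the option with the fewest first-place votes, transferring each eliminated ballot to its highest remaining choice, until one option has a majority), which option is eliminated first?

Kenton

Round 1: Avon 24, Irvine 16, Elmhurst 13, Kenton 0. Kenton has the fewest and is eliminated.
Round 2: Avon 24, Irvine 16, Elmhurst 13. Elmhurst has the fewest and is eliminated.
Round 3: Avon 37, Irvine 16. Avon has a majority.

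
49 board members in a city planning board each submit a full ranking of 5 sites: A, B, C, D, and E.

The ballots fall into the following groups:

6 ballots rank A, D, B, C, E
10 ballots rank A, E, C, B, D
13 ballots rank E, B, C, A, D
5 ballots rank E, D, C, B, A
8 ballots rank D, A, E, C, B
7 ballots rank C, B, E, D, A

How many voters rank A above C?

24

Ballots ranking A above C: 6+10+8 = 24.
Ballots ranking C above A: 13+5+7 = 25.
So 24 of 49 voters prefer A to C.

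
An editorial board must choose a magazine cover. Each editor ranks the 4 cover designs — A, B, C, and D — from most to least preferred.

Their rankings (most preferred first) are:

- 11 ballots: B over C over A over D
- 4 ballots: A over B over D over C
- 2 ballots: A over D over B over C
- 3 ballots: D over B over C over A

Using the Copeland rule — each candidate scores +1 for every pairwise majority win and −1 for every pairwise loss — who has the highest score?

Pairwise results:
  A vs B: B wins 14–6.
  A vs C: C wins 14–6.
  A vs D: A wins 17–3.
  B vs C: B wins 20–0.
  B vs D: B wins 15–5.
  C vs D: C wins 11–9.
Copeland scores (wins − losses):
  A: 1 − 2 = -1
  B: 3 − 0 = 3
  C: 2 − 1 = 1
  D: 0 − 3 = -3
B has the best Copeland score.

B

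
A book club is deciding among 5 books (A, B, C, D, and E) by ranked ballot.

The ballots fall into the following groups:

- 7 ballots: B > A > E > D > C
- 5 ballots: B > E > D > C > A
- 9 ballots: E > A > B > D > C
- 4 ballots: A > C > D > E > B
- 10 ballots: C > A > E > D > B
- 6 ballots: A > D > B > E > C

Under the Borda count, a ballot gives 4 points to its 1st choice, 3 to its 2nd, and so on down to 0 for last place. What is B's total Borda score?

78

Borda scores:
  A: 7·3 + 5·0 + 9·3 + 4·4 + 10·3 + 6·4 = 118
  B: 7·4 + 5·4 + 9·2 + 4·0 + 10·0 + 6·2 = 78
  C: 7·0 + 5·1 + 9·0 + 4·3 + 10·4 + 6·0 = 57
  D: 7·1 + 5·2 + 9·1 + 4·2 + 10·1 + 6·3 = 62
  E: 7·2 + 5·3 + 9·4 + 4·1 + 10·2 + 6·1 = 95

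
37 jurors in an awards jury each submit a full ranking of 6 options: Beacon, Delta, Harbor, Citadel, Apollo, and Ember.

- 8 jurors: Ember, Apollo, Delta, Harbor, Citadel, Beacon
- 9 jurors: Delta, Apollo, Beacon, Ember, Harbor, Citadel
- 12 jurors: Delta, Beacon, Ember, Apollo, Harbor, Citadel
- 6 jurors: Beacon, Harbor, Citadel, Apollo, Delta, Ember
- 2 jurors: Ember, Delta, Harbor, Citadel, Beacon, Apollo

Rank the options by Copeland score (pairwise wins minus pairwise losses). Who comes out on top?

Delta

Pairwise results:
  Beacon vs Delta: Delta wins 31–6.
  Beacon vs Harbor: Beacon wins 27–10.
  Beacon vs Citadel: Beacon wins 27–10.
  Beacon vs Apollo: Beacon wins 20–17.
  Beacon vs Ember: Beacon wins 27–10.
  Delta vs Harbor: Delta wins 31–6.
  Delta vs Citadel: Delta wins 31–6.
  Delta vs Apollo: Delta wins 23–14.
  Delta vs Ember: Delta wins 27–10.
  Harbor vs Citadel: Harbor wins 37–0.
  Harbor vs Apollo: Apollo wins 29–8.
  Harbor vs Ember: Ember wins 31–6.
  Citadel vs Apollo: Apollo wins 29–8.
  Citadel vs Ember: Ember wins 31–6.
  Apollo vs Ember: Ember wins 22–15.
Copeland scores (wins − losses):
  Beacon: 4 − 1 = 3
  Delta: 5 − 0 = 5
  Harbor: 1 − 4 = -3
  Citadel: 0 − 5 = -5
  Apollo: 2 − 3 = -1
  Ember: 3 − 2 = 1
Delta has the best Copeland score.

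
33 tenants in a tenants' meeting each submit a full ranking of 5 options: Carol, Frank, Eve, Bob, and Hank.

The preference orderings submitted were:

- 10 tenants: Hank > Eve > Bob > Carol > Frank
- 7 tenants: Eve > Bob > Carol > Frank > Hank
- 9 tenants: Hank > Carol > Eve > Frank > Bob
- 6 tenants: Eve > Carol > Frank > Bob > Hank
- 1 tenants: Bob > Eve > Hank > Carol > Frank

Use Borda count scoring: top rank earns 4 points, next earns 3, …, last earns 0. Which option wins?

Borda scores:
  Carol: 10·1 + 7·2 + 9·3 + 6·3 + 1 = 70
  Frank: 10·0 + 7·1 + 9·1 + 6·2 + 0 = 28
  Eve: 10·3 + 7·4 + 9·2 + 6·4 + 3 = 103
  Bob: 10·2 + 7·3 + 9·0 + 6·1 + 4 = 51
  Hank: 10·4 + 7·0 + 9·4 + 6·0 + 2 = 78
Eve has the highest total.

Eve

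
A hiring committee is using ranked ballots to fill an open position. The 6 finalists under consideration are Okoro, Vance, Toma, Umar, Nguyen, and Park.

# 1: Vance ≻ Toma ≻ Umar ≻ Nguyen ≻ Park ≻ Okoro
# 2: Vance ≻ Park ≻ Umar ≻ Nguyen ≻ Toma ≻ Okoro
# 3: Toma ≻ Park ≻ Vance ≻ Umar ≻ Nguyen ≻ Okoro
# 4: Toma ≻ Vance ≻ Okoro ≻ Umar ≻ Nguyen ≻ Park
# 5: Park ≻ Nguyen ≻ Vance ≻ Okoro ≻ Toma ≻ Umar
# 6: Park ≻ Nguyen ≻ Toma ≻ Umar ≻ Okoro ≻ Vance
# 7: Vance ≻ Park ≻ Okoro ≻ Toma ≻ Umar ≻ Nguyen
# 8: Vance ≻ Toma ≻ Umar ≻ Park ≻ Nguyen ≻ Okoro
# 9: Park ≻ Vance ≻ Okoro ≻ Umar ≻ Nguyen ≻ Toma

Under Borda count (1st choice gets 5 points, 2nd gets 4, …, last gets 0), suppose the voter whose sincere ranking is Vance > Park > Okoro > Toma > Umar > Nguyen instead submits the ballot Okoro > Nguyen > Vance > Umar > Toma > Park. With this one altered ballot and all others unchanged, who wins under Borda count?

Vance

Borda totals with the altered ballot: Okoro 14, Vance 32, Toma 24, Umar 19, Nguyen 20, Park 26.
The winner is unchanged: still Vance.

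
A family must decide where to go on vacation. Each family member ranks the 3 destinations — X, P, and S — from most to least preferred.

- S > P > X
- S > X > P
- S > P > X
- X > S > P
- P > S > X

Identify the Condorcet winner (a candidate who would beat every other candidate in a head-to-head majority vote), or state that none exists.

S

Head-to-head results (5 voters total):
X vs P: P wins 3–2.
X vs S: S wins 4–1.
P vs S: S wins 4–1.
S beats each rival — X (4–1), P (4–1) — so S is the Condorcet winner.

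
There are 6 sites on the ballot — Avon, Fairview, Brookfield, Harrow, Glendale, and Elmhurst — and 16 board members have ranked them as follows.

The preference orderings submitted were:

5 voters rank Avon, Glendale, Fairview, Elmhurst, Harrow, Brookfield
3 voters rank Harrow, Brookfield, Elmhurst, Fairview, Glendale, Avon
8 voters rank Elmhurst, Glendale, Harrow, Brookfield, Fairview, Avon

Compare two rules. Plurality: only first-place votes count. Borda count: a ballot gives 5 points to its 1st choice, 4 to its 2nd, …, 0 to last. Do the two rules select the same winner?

Yes

Plurality first-place counts: Avon 5, Fairview 0, Brookfield 0, Harrow 3, Glendale 0, Elmhurst 8 → Elmhurst.
Borda totals: Avon 25, Fairview 29, Brookfield 28, Harrow 44, Glendale 55, Elmhurst 59 → Elmhurst.
The two rules agree on Elmhurst.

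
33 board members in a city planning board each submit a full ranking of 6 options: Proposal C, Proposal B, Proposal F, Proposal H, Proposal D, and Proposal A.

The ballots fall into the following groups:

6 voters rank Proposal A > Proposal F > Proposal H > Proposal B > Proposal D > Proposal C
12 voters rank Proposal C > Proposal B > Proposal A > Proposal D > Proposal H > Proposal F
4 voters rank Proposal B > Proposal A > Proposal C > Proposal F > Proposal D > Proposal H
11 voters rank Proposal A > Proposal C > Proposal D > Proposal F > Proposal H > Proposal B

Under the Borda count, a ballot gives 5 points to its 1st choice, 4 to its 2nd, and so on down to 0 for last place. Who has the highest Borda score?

Borda scores:
  Proposal C: 6·0 + 12·5 + 4·3 + 11·4 = 116
  Proposal B: 6·2 + 12·4 + 4·5 + 11·0 = 80
  Proposal F: 6·4 + 12·0 + 4·2 + 11·2 = 54
  Proposal H: 6·3 + 12·1 + 4·0 + 11·1 = 41
  Proposal D: 6·1 + 12·2 + 4·1 + 11·3 = 67
  Proposal A: 6·5 + 12·3 + 4·4 + 11·5 = 137
Proposal A has the highest total.

Proposal A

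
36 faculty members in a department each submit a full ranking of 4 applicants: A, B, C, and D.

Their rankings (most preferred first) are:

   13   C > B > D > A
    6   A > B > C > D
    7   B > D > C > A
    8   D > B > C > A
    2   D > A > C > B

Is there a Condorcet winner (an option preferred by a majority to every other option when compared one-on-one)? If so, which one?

Head-to-head results (36 voters total):
A vs B: B wins 28–8.
A vs C: C wins 28–8.
A vs D: D wins 30–6.
B vs C: B wins 21–15.
B vs D: B wins 26–10.
C vs D: C wins 19–17.
B beats each rival — A (28–8), C (21–15), D (26–10) — so B is the Condorcet winner.

B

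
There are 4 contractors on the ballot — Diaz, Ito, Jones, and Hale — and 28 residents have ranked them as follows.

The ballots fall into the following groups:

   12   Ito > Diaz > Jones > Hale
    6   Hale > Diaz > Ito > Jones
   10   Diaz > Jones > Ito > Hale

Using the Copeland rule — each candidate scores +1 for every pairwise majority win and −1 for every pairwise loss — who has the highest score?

Diaz

Pairwise results:
  Diaz vs Ito: Diaz wins 16–12.
  Diaz vs Jones: Diaz wins 28–0.
  Diaz vs Hale: Diaz wins 22–6.
  Ito vs Jones: Ito wins 18–10.
  Ito vs Hale: Ito wins 22–6.
  Jones vs Hale: Jones wins 22–6.
Copeland scores (wins − losses):
  Diaz: 3 − 0 = 3
  Ito: 2 − 1 = 1
  Jones: 1 − 2 = -1
  Hale: 0 − 3 = -3
Diaz has the best Copeland score.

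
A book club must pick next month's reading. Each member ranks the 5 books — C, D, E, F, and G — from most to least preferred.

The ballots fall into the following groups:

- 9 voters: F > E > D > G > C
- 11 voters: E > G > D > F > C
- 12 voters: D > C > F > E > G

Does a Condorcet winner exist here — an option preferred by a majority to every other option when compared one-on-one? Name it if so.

Head-to-head results (32 voters total):
C vs D: D wins 32–0.
C vs E: E wins 20–12.
C vs F: F wins 20–12.
C vs G: G wins 20–12.
D vs E: E wins 20–12.
D vs F: D wins 23–9.
D vs G: D wins 21–11.
E vs F: F wins 21–11.
E vs G: E wins 32–0.
F vs G: F wins 21–11.
No candidate beats all others: D beats F beats E beats D, a majority cycle.

None — there is no Condorcet winner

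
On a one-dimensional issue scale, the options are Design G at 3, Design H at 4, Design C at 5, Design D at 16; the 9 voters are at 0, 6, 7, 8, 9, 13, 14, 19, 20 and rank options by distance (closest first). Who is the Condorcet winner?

With single-peaked preferences on a line, the Condorcet winner is the candidate closest to the median voter.
The median voter (position 9) is closest to Design C at 5.
Check: Design C vs Design H — voters closer to Design C: 8 of 9.

Design C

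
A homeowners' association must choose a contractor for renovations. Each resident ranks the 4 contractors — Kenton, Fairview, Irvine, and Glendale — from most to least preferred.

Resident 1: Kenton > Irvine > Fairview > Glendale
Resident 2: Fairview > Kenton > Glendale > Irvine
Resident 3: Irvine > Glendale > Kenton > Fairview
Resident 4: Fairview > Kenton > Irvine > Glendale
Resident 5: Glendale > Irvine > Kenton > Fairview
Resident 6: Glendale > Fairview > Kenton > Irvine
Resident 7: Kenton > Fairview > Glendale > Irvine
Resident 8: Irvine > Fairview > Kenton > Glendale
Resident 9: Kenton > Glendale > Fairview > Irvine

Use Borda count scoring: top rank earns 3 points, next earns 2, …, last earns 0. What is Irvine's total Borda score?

11

Borda scores:
  Kenton: 3 + 2 + 1 + 2 + 1 + 1 + 3 + 1 + 3 = 17
  Fairview: 1 + 3 + 0 + 3 + 0 + 2 + 2 + 2 + 1 = 14
  Irvine: 2 + 0 + 3 + 1 + 2 + 0 + 0 + 3 + 0 = 11
  Glendale: 0 + 1 + 2 + 0 + 3 + 3 + 1 + 0 + 2 = 12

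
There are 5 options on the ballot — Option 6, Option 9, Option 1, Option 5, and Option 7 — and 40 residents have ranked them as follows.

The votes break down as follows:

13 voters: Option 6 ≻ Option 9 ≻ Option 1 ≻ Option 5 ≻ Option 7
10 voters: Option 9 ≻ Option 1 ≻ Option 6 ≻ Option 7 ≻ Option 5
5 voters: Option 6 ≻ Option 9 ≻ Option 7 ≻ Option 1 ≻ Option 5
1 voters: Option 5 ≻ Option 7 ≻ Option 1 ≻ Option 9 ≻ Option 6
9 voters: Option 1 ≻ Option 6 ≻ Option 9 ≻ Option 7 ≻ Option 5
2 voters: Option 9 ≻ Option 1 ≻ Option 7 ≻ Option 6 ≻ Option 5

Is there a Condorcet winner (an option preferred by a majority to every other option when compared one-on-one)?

Head-to-head results (40 voters total):
Option 6 vs Option 9: Option 6 wins 27–13.
Option 6 vs Option 1: Option 1 wins 22–18.
Option 6 vs Option 5: Option 6 wins 39–1.
Option 6 vs Option 7: Option 6 wins 37–3.
Option 9 vs Option 1: Option 9 wins 30–10.
Option 9 vs Option 5: Option 9 wins 39–1.
Option 9 vs Option 7: Option 9 wins 39–1.
Option 1 vs Option 5: Option 1 wins 39–1.
Option 1 vs Option 7: Option 1 wins 34–6.
Option 5 vs Option 7: Option 7 wins 26–14.
No candidate beats all others: Option 6 beats Option 9 beats Option 1 beats Option 6, a majority cycle.

No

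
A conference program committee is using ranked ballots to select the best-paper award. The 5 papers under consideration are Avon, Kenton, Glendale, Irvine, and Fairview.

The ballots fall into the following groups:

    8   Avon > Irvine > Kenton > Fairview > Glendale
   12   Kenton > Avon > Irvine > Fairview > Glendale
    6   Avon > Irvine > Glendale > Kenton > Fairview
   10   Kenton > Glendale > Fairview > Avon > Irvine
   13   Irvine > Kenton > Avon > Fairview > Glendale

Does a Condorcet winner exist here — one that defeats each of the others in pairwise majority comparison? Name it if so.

No Condorcet winner

Head-to-head results (49 voters total):
Avon vs Kenton: Kenton wins 35–14.
Avon vs Glendale: Avon wins 39–10.
Avon vs Irvine: Avon wins 36–13.
Avon vs Fairview: Avon wins 39–10.
Kenton vs Glendale: Kenton wins 43–6.
Kenton vs Irvine: Irvine wins 27–22.
Kenton vs Fairview: Kenton wins 49–0.
Glendale vs Irvine: Irvine wins 39–10.
Glendale vs Fairview: Fairview wins 33–16.
Irvine vs Fairview: Irvine wins 39–10.
No candidate beats all others: Avon beats Irvine beats Kenton beats Avon, a majority cycle.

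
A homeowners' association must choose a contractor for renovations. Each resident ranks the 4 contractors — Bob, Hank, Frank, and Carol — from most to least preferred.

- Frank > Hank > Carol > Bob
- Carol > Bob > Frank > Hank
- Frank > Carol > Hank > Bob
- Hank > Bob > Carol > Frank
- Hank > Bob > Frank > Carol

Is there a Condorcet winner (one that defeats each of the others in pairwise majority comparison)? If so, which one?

Head-to-head results (5 voters total):
Bob vs Hank: Hank wins 4–1.
Bob vs Frank: Bob wins 3–2.
Bob vs Carol: Carol wins 3–2.
Hank vs Frank: Frank wins 3–2.
Hank vs Carol: Hank wins 3–2.
Frank vs Carol: Frank wins 3–2.
No candidate beats all others: Bob beats Frank beats Hank beats Bob, a majority cycle.

No Condorcet winner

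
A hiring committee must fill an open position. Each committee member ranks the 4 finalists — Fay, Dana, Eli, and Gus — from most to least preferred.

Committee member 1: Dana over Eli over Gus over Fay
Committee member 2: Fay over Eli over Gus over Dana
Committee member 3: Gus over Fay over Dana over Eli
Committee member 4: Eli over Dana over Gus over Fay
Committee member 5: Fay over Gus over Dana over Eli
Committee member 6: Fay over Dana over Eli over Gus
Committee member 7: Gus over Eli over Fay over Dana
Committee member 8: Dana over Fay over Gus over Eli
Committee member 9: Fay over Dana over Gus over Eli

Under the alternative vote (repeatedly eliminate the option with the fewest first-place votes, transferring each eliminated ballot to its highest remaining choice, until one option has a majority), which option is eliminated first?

Eli

Round 1: Fay 4, Dana 2, Gus 2, Eli 1. Eli has the fewest and is eliminated.
Round 2: Fay 4, Dana 3, Gus 2. Gus has the fewest and is eliminated.
Round 3: Fay 6, Dana 3. Fay has a majority.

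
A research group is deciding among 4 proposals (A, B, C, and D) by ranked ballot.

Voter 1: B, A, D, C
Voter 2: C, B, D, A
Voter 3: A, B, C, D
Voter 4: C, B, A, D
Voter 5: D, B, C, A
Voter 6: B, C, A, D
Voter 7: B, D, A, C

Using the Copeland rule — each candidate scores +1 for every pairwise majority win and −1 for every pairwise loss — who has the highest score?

Pairwise results:
  A vs B: B wins 6–1.
  A vs C: C wins 4–3.
  A vs D: A wins 4–3.
  B vs C: B wins 5–2.
  B vs D: B wins 6–1.
  C vs D: C wins 4–3.
Copeland scores (wins − losses):
  A: 1 − 2 = -1
  B: 3 − 0 = 3
  C: 2 − 1 = 1
  D: 0 − 3 = -3
B has the best Copeland score.

B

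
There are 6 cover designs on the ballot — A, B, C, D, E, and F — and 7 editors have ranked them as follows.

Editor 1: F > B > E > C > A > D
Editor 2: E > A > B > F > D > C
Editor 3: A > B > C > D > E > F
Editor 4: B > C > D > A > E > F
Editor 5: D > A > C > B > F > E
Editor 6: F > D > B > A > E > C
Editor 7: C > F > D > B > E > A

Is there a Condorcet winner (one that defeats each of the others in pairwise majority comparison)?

Yes

Head-to-head results (7 voters total):
A vs B: B wins 4–3.
A vs C: A wins 4–3.
A vs D: D wins 4–3.
A vs E: A wins 4–3.
A vs F: A wins 4–3.
B vs C: B wins 5–2.
B vs D: B wins 4–3.
B vs E: B wins 6–1.
B vs F: B wins 4–3.
C vs D: C wins 4–3.
C vs E: C wins 4–3.
C vs F: C wins 4–3.
D vs E: D wins 5–2.
D vs F: F wins 4–3.
E vs F: F wins 4–3.
B beats each rival — A (4–3), C (5–2), D (4–3), E (6–1), F (4–3) — so B is the Condorcet winner.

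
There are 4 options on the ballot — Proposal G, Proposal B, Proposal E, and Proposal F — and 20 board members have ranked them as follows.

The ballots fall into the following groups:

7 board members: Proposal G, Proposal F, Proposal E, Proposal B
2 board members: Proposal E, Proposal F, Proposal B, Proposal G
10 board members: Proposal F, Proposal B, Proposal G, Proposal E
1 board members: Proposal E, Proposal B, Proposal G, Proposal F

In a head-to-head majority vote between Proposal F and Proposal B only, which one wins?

Ballots ranking Proposal F above Proposal B: 7+2+10 = 19.
Ballots ranking Proposal B above Proposal F: 1.
Proposal F wins the head-to-head, 19–1.

Proposal F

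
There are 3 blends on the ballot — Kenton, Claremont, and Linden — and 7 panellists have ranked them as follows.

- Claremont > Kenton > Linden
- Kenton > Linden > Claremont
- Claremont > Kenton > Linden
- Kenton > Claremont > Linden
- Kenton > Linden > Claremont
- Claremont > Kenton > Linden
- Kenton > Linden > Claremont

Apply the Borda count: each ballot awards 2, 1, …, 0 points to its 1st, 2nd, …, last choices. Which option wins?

Borda scores:
  Kenton: 1 + 2 + 1 + 2 + 2 + 1 + 2 = 11
  Claremont: 2 + 0 + 2 + 1 + 0 + 2 + 0 = 7
  Linden: 0 + 1 + 0 + 0 + 1 + 0 + 1 = 3
Kenton has the highest total.

Kenton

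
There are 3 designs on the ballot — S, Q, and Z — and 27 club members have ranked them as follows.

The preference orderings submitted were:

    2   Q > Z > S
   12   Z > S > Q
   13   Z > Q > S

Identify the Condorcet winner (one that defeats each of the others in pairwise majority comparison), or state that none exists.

Head-to-head results (27 voters total):
S vs Q: Q wins 15–12.
S vs Z: Z wins 27–0.
Q vs Z: Z wins 25–2.
Z beats each rival — S (27–0), Q (25–2) — so Z is the Condorcet winner.

Z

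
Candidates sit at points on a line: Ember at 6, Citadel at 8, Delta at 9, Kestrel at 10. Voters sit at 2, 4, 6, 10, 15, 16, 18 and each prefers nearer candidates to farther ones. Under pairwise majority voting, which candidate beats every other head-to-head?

Kestrel

With single-peaked preferences on a line, the Condorcet winner is the candidate closest to the median voter.
The median voter (position 10) is closest to Kestrel at 10.
Check: Kestrel vs Ember — voters closer to Kestrel: 4 of 7.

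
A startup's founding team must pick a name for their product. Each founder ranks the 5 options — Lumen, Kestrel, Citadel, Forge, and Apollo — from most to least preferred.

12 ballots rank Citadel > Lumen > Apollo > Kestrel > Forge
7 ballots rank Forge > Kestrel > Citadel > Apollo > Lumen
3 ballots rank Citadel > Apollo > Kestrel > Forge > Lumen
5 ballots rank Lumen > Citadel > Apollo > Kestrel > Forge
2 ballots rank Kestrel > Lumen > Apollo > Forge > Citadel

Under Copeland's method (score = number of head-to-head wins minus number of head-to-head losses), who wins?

Pairwise results:
  Lumen vs Kestrel: Lumen wins 17–12.
  Lumen vs Citadel: Citadel wins 22–7.
  Lumen vs Forge: Lumen wins 19–10.
  Lumen vs Apollo: Lumen wins 19–10.
  Kestrel vs Citadel: Citadel wins 20–9.
  Kestrel vs Forge: Kestrel wins 22–7.
  Kestrel vs Apollo: Apollo wins 20–9.
  Citadel vs Forge: Citadel wins 20–9.
  Citadel vs Apollo: Citadel wins 27–2.
  Forge vs Apollo: Apollo wins 22–7.
Copeland scores (wins − losses):
  Lumen: 3 − 1 = 2
  Kestrel: 1 − 3 = -2
  Citadel: 4 − 0 = 4
  Forge: 0 − 4 = -4
  Apollo: 2 − 2 = 0
Citadel has the best Copeland score.

Citadel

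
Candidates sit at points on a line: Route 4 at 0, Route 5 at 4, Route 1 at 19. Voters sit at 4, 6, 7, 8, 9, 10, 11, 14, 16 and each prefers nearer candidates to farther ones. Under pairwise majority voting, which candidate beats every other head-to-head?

With single-peaked preferences on a line, the Condorcet winner is the candidate closest to the median voter.
The median voter (position 9) is closest to Route 5 at 4.
Check: Route 5 vs Route 4 — voters closer to Route 5: 9 of 9.

Route 5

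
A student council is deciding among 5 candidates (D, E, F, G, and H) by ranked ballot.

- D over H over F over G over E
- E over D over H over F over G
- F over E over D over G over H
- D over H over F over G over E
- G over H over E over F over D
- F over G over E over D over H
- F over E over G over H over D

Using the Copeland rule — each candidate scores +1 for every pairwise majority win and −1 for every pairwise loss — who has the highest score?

F

Pairwise results:
  D vs E: E wins 5–2.
  D vs F: F wins 4–3.
  D vs G: D wins 4–3.
  D vs H: D wins 5–2.
  E vs F: F wins 5–2.
  E vs G: G wins 4–3.
  E vs H: E wins 4–3.
  F vs G: F wins 6–1.
  F vs H: H wins 4–3.
  G vs H: G wins 4–3.
Copeland scores (wins − losses):
  D: 2 − 2 = 0
  E: 2 − 2 = 0
  F: 3 − 1 = 2
  G: 2 − 2 = 0
  H: 1 − 3 = -2
F has the best Copeland score.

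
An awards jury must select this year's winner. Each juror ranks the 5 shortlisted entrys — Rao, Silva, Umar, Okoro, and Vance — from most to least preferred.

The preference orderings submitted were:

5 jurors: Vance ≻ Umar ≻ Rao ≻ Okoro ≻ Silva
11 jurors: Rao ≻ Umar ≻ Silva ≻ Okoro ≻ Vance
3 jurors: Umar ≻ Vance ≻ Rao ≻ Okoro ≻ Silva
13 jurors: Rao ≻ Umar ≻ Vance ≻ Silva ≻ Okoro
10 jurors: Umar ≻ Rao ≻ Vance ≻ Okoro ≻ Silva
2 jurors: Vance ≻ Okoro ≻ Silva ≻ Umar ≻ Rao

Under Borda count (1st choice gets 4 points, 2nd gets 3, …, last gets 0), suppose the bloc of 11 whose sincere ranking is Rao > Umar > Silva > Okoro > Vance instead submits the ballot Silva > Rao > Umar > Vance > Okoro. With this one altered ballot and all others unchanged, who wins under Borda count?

Rao

Borda totals with the altered ballot: Rao 131, Silva 61, Umar 130, Okoro 24, Vance 94.
The winner is unchanged: still Rao.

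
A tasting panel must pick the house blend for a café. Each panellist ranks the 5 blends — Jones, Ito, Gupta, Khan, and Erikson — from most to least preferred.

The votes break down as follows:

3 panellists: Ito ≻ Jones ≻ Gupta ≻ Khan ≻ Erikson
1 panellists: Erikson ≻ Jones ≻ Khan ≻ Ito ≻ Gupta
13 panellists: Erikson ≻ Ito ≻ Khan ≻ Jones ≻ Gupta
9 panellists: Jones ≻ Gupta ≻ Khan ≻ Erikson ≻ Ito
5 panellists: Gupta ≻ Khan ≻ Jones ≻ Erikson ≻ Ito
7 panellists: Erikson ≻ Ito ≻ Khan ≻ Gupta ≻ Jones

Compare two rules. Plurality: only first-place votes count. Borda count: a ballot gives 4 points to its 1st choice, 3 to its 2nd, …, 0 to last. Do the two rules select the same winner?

Plurality first-place counts: Jones 9, Ito 3, Gupta 5, Khan 0, Erikson 21 → Erikson.
Borda totals: Jones 71, Ito 73, Gupta 60, Khan 78, Erikson 98 → Erikson.
The two rules agree on Erikson.

Yes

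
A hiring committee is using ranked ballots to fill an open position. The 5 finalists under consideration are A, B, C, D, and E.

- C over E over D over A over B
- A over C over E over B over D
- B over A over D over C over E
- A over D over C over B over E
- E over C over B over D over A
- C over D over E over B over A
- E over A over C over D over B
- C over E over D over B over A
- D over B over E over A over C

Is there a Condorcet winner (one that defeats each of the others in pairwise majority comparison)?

Head-to-head results (9 voters total):
A vs B: B wins 5–4.
A vs C: A wins 5–4.
A vs D: D wins 5–4.
A vs E: E wins 6–3.
B vs C: C wins 7–2.
B vs D: D wins 6–3.
B vs E: E wins 6–3.
C vs D: C wins 6–3.
C vs E: C wins 6–3.
D vs E: E wins 5–4.
No candidate beats all others: A beats C beats B beats A, a majority cycle.

No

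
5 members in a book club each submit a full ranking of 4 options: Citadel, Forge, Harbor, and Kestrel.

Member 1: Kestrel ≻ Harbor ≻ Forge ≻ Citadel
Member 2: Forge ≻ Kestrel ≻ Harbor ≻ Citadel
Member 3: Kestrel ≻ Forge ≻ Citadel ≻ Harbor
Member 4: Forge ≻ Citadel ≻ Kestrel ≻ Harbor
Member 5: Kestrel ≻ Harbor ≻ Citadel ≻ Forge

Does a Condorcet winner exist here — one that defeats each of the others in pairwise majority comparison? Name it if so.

Kestrel

Head-to-head results (5 voters total):
Citadel vs Forge: Forge wins 4–1.
Citadel vs Harbor: Harbor wins 3–2.
Citadel vs Kestrel: Kestrel wins 4–1.
Forge vs Harbor: Forge wins 3–2.
Forge vs Kestrel: Kestrel wins 3–2.
Harbor vs Kestrel: Kestrel wins 5–0.
Kestrel beats each rival — Citadel (4–1), Forge (3–2), Harbor (5–0) — so Kestrel is the Condorcet winner.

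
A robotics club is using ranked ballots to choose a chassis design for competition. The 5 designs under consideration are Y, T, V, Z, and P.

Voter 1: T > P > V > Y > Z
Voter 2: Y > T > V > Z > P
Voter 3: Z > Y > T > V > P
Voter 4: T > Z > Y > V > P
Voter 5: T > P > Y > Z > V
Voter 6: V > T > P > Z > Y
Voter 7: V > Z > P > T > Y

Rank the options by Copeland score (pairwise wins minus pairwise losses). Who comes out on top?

Pairwise results:
  Y vs T: T wins 5–2.
  Y vs V: Y wins 4–3.
  Y vs Z: Z wins 4–3.
  Y vs P: P wins 4–3.
  T vs V: T wins 5–2.
  T vs Z: T wins 5–2.
  T vs P: T wins 6–1.
  V vs Z: V wins 4–3.
  V vs P: V wins 5–2.
  Z vs P: Z wins 4–3.
Copeland scores (wins − losses):
  Y: 1 − 3 = -2
  T: 4 − 0 = 4
  V: 2 − 2 = 0
  Z: 2 − 2 = 0
  P: 1 − 3 = -2
T has the best Copeland score.

T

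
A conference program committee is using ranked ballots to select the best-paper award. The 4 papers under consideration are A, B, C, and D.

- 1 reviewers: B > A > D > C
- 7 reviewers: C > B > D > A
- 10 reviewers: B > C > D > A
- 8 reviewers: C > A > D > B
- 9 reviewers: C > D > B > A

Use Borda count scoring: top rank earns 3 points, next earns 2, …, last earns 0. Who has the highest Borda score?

Borda scores:
  A: 2 + 7·0 + 10·0 + 8·2 + 9·0 = 18
  B: 3 + 7·2 + 10·3 + 8·0 + 9·1 = 56
  C: 0 + 7·3 + 10·2 + 8·3 + 9·3 = 92
  D: 1 + 7·1 + 10·1 + 8·1 + 9·2 = 44
C has the highest total.

C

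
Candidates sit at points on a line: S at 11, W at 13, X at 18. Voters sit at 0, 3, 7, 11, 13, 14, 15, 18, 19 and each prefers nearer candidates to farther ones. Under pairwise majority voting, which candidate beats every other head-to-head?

With single-peaked preferences on a line, the Condorcet winner is the candidate closest to the median voter.
The median voter (position 13) is closest to W at 13.
Check: W vs S — voters closer to W: 5 of 9.

W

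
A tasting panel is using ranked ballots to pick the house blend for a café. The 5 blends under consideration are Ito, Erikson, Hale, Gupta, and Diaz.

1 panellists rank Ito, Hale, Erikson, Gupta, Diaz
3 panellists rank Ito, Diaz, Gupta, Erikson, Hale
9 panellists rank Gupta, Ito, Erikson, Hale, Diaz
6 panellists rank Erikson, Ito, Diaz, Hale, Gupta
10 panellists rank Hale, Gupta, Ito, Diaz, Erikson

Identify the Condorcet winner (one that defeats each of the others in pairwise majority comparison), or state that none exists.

No Condorcet winner

Head-to-head results (29 voters total):
Ito vs Erikson: Ito wins 23–6.
Ito vs Hale: Ito wins 19–10.
Ito vs Gupta: Gupta wins 19–10.
Ito vs Diaz: Ito wins 29–0.
Erikson vs Hale: Erikson wins 18–11.
Erikson vs Gupta: Gupta wins 22–7.
Erikson vs Diaz: Erikson wins 16–13.
Hale vs Gupta: Hale wins 17–12.
Hale vs Diaz: Hale wins 20–9.
Gupta vs Diaz: Gupta wins 20–9.
No candidate beats all others: Ito beats Hale beats Gupta beats Ito, a majority cycle.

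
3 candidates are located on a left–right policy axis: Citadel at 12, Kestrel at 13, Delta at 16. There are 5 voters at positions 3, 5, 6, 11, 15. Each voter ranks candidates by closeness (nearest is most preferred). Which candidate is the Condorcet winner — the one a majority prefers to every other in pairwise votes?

With single-peaked preferences on a line, the Condorcet winner is the candidate closest to the median voter.
The median voter (position 6) is closest to Citadel at 12.
Check: Citadel vs Delta — voters closer to Citadel: 4 of 5.

Citadel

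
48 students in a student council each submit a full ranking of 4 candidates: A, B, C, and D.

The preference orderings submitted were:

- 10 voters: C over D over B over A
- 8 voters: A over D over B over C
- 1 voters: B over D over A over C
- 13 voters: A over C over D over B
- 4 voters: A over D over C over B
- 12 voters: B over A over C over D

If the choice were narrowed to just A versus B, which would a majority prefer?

Ballots ranking A above B: 8+13+4 = 25.
Ballots ranking B above A: 10+1+12 = 23.
A wins the head-to-head, 25–23.

A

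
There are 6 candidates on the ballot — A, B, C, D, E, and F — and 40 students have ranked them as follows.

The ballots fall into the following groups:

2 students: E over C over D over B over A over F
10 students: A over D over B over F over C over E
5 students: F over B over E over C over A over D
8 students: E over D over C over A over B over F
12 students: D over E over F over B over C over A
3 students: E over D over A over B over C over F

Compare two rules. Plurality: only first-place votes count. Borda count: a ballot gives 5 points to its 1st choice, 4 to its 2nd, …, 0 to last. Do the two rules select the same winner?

No

Plurality first-place counts: A 10, B 0, C 0, D 12, E 13, F 5 → E.
Borda totals: A 82, B 92, C 67, D 150, E 128, F 81 → D.
The two rules disagree: plurality picks E, Borda picks D.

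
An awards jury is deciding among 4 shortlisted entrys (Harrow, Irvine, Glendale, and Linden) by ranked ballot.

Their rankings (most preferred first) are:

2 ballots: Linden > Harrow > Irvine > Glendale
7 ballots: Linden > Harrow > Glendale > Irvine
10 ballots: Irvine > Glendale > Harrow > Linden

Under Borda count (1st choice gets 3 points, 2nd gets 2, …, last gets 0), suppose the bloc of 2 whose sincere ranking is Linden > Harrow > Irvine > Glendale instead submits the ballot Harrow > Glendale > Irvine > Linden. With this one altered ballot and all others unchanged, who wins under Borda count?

Irvine

Borda totals with the altered ballot: Harrow 30, Irvine 32, Glendale 31, Linden 21.
The winner is unchanged: still Irvine.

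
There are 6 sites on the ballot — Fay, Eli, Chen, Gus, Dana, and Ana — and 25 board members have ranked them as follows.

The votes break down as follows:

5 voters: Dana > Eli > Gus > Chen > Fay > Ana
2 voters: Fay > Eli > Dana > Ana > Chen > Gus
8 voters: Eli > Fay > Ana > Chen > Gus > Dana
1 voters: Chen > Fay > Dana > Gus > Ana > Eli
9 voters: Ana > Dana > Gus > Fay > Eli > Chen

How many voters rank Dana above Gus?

Ballots ranking Dana above Gus: 5+2+1+9 = 17.
Ballots ranking Gus above Dana: 8.
So 17 of 25 voters prefer Dana to Gus.

17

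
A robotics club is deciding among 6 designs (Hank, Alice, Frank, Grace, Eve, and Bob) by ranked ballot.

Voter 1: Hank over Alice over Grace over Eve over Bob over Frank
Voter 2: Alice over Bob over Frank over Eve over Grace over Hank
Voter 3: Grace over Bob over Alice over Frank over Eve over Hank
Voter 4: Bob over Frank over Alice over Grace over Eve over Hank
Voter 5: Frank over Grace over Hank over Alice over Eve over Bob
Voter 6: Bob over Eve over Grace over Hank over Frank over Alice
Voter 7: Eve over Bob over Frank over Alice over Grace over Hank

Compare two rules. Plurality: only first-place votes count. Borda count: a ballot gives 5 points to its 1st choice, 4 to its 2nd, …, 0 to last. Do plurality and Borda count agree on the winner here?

Yes

Plurality first-place counts: Hank 1, Alice 1, Frank 1, Grace 1, Eve 1, Bob 2 → Bob.
Borda totals: Hank 10, Alice 19, Frank 18, Grace 19, Eve 16, Bob 23 → Bob.
The two rules agree on Bob.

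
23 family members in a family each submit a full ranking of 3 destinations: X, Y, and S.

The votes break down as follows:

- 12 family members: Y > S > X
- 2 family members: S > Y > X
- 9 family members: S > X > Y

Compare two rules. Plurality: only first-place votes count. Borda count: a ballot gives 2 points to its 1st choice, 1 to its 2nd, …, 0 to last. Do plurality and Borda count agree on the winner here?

No

Plurality first-place counts: X 0, Y 12, S 11 → Y.
Borda totals: X 9, Y 26, S 34 → S.
The two rules disagree: plurality picks Y, Borda picks S.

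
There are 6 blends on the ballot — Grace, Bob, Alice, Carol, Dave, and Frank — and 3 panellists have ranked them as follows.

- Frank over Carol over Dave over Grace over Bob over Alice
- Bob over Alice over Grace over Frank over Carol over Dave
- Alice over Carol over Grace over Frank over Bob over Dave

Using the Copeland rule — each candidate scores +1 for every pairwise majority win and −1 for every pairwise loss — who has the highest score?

Alice

Pairwise results:
  Grace vs Bob: Grace wins 2–1.
  Grace vs Alice: Alice wins 2–1.
  Grace vs Carol: Carol wins 2–1.
  Grace vs Dave: Grace wins 2–1.
  Grace vs Frank: Grace wins 2–1.
  Bob vs Alice: Bob wins 2–1.
  Bob vs Carol: Carol wins 2–1.
  Bob vs Dave: Bob wins 2–1.
  Bob vs Frank: Frank wins 2–1.
  Alice vs Carol: Alice wins 2–1.
  Alice vs Dave: Alice wins 2–1.
  Alice vs Frank: Alice wins 2–1.
  Carol vs Dave: Carol wins 3–0.
  Carol vs Frank: Frank wins 2–1.
  Dave vs Frank: Frank wins 3–0.
Copeland scores (wins − losses):
  Grace: 3 − 2 = 1
  Bob: 2 − 3 = -1
  Alice: 4 − 1 = 3
  Carol: 3 − 2 = 1
  Dave: 0 − 5 = -5
  Frank: 3 − 2 = 1
Alice has the best Copeland score.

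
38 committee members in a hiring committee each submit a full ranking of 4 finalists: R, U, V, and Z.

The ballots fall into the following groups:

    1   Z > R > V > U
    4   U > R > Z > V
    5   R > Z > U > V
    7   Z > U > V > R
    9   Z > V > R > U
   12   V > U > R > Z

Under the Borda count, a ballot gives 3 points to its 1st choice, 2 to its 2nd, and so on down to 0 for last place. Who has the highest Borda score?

Z

Borda scores:
  R: 2 + 4·2 + 5·3 + 7·0 + 9·1 + 12·1 = 46
  U: 0 + 4·3 + 5·1 + 7·2 + 9·0 + 12·2 = 55
  V: 1 + 4·0 + 5·0 + 7·1 + 9·2 + 12·3 = 62
  Z: 3 + 4·1 + 5·2 + 7·3 + 9·3 + 12·0 = 65
Z has the highest total.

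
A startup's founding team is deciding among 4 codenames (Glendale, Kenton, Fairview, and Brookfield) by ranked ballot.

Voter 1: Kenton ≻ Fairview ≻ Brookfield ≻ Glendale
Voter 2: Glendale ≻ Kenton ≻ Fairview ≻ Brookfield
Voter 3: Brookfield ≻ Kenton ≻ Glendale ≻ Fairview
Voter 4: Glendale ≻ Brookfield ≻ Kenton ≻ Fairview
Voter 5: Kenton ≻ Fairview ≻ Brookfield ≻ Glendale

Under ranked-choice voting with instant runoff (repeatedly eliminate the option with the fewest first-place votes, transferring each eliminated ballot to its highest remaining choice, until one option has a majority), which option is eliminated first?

Fairview

Round 1: Glendale 2, Kenton 2, Brookfield 1, Fairview 0. Fairview has the fewest and is eliminated.
Round 2: Glendale 2, Kenton 2, Brookfield 1. Brookfield has the fewest and is eliminated.
Round 3: Kenton 3, Glendale 2. Kenton has a majority.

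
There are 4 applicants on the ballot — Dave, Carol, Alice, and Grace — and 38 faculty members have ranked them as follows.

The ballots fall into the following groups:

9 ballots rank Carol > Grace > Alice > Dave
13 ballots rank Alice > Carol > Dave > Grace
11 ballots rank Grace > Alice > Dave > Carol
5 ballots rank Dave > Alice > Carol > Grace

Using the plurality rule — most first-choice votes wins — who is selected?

Alice

First-place vote totals:
  Dave: 5
  Carol: 9
  Alice: 13
  Grace: 11
Alice has the most first-place votes.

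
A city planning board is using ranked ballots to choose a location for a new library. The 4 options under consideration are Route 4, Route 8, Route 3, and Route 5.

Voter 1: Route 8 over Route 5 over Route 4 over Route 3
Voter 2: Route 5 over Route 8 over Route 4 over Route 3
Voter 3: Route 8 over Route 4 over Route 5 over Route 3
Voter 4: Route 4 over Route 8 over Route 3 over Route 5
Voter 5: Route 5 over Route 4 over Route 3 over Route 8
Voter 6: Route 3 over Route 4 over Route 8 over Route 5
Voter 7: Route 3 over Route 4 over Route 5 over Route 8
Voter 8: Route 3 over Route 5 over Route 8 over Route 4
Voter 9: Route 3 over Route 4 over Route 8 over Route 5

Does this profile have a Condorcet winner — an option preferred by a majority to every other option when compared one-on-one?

Head-to-head results (9 voters total):
Route 4 vs Route 8: Route 4 wins 5–4.
Route 4 vs Route 3: Route 4 wins 5–4.
Route 4 vs Route 5: Route 4 wins 5–4.
Route 8 vs Route 3: Route 3 wins 5–4.
Route 8 vs Route 5: Route 8 wins 5–4.
Route 3 vs Route 5: Route 3 wins 5–4.
Route 4 beats each rival — Route 8 (5–4), Route 3 (5–4), Route 5 (5–4) — so Route 4 is the Condorcet winner.

Yes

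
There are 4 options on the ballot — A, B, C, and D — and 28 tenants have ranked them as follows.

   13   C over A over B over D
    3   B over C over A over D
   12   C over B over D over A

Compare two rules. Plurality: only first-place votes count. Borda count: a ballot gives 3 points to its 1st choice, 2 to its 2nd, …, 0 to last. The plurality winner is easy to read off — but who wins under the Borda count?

Plurality first-place counts: A 0, B 3, C 25, D 0 → C.
Borda totals: A 29, B 46, C 81, D 12 → C.

C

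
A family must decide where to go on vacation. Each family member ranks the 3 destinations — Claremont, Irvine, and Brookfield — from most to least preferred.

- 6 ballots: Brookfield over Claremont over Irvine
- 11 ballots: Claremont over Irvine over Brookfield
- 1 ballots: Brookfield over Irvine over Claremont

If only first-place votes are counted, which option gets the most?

Claremont

First-place vote totals:
  Claremont: 11
  Irvine: 0
  Brookfield: 7
Claremont has the most first-place votes.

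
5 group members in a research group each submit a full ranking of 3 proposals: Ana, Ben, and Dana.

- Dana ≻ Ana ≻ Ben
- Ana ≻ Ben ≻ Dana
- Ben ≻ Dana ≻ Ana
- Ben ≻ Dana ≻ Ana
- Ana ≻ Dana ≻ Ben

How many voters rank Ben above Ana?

Ballots ranking Ben above Ana: 2.
Ballots ranking Ana above Ben: 3.
So 2 of 5 voters prefer Ben to Ana.

2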